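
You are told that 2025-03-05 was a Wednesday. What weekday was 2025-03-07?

Friday

Within March 2025: 7 − 5 = 2 days.
2 mod 7 = 2, so 2 days after Wednesday is Friday.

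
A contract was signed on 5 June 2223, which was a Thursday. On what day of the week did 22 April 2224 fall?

Thursday

Day-of-year of June 5, 2223: 156.
Day-of-year of April 22, 2224: 113.
2223 has 365 days, so 365 − 156 = 209 days remain in 2223.
Total: 209 + 113 = 322 days.
322 is a multiple of 7, so 22 April 2224 falls on the same weekday: Thursday.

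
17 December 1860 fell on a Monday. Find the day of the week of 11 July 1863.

Day-of-year of December 17, 1860: 352.
Day-of-year of July 11, 1863: 192.
1860 has 366 days, so 366 − 352 = 14 days remain in 1860.
Full years: 1861: 365; 1862: 365. Sum = 730.
Total: 14 + 730 + 192 = 936 days.
936 mod 7 = 5, so 5 days after Monday is Saturday.

Saturday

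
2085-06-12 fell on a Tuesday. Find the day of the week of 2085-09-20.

Thursday

June 2085: 30 − 12 = 18 days remain.
Then July (31), August (31): 31 + 31 = 62 days.
September 1–20, 2085: 20 days.
Total: 18 + 62 + 20 = 100 days.
100 mod 7 = 2, so 2 days after Tuesday is Thursday.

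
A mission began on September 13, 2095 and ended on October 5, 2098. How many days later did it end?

1118

Day-of-year of September 13, 2095: 256.
Day-of-year of October 5, 2098: 278.
2095 has 365 days, so 365 − 256 = 109 days remain in 2095.
Full years: 2096: 366; 2097: 365. Sum = 731.
Total: 109 + 731 + 278 = 1118 days.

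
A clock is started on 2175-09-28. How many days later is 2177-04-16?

566

September 28, 2175 → September 28, 2176: 366 days (2176 is a leap year).
September 2176: 30 − 28 = 2 days remain.
Then October (31), November (30), December (31), January (31), February 2177 (28), March (31): 31 + 30 + 31 + 31 + 28 + 31 = 182 days.
April 1–16, 2177: 16 days.
Residual: 200 days.
Total: 566 days.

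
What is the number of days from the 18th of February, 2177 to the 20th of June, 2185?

Day-of-year of February 18, 2177: 49.
Day-of-year of June 20, 2185: 171.
2177 has 365 days, so 365 − 49 = 316 days remain in 2177.
Full years 2178–2184: 5 common + 2 leap = 5×365 + 2×366 = 2557 days.
Total: 316 + 2557 + 171 = 3044 days.

3044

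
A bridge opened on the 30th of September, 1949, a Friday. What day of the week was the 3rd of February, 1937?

Wednesday

Count forward from the earlier date (February 3, 1937) to the later (September 30, 1949):
From February 3, 1937 to February 3, 1949: 12 years, of which 3 contain a Feb 29 — 9×365 + 3×366 = 4383 days.
February 1949: 28 − 3 = 25 days remain (1949 is not a leap year, so February has 28 days).
Then March (31), April (30), May (31), June (30), July (31), August (31): 31 + 30 + 31 + 30 + 31 + 31 = 184 days.
September 1–30, 1949: 30 days.
Residual: 239 days.
Total: 4622 days.
4622 mod 7 = 2, so 2 days before Friday is Wednesday.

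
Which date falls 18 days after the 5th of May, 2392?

the 23rd of May, 2392

Count 18 days after May 5, 2392:
Within May 2392: 23 − 5 = 18 days.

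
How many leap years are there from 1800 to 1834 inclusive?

Years divisible by 4 in [1800, 1834]: 1800, 1804, 1808, 1812, 1816, 1820, 1824, 1828, 1832.
Of these, 1800 is divisible by 100 but not 400, so not leap.
Leap years: 9 − 1 = 8.

8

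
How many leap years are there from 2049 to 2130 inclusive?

Years divisible by 4: 2052, 2056, …, 2128 — 20 in all.
Of these, 2100 is divisible by 100 but not 400, so not leap.
Leap years: 20 − 1 = 19.

19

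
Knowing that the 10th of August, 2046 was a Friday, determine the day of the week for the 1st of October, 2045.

Count forward from the earlier date (October 1, 2045) to the later (August 10, 2046):
October 2045: 31 − 1 = 30 days remain.
Then 9 full months totalling 273 days.
August 1–10, 2046: 10 days.
Total: 30 + 273 + 10 = 313 days.
313 mod 7 = 5, so 5 days before Friday is Sunday.

Sunday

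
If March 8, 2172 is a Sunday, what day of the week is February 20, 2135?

Count forward from the earlier date (February 20, 2135) to the later (March 8, 2172):
Day-of-year of February 20, 2135: 51.
Day-of-year of March 8, 2172: 68.
2135 has 365 days, so 365 − 51 = 314 days remain in 2135.
Full years 2136–2171: 27 common + 9 leap = 27×365 + 9×366 = 13149 days.
Total: 314 + 13149 + 68 = 13531 days.
13531 is a multiple of 7, so February 20, 2135 falls on the same weekday: Sunday.

Sunday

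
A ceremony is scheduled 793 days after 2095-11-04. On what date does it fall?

2098-01-05

Count 793 days after November 4, 2095:
Day-of-year of November 4, 2095: 308.
Day-of-year of January 5, 2098: 5.
2095 has 365 days, so 365 − 308 = 57 days remain in 2095.
Full years: 2096: 366; 2097: 365. Sum = 731.
Total: 57 + 731 + 5 = 793 days.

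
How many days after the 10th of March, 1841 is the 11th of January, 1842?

March 1841: 31 − 10 = 21 days remain.
Then 9 full months totalling 275 days.
January 1–11, 1842: 11 days.
Residual: 307 days.
Total: 307 days.

307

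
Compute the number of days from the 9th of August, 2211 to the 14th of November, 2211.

August 2211: 31 − 9 = 22 days remain.
Then September (30), October (31): 30 + 31 = 61 days.
November 1–14, 2211: 14 days.
Total: 22 + 61 + 14 = 97 days.

97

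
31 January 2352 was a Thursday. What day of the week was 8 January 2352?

Count forward from the earlier date (January 8, 2352) to the later (January 31, 2352):
Within January 2352: 31 − 8 = 23 days.
23 mod 7 = 2, so 2 days before Thursday is Tuesday.

Tuesday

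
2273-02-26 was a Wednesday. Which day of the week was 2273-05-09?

February 2273: 28 − 26 = 2 days remain (2273 is not a leap year, so February has 28 days).
Then March (31), April (30): 31 + 30 = 61 days.
May 1–9, 2273: 9 days.
Total: 2 + 61 + 9 = 72 days.
72 mod 7 = 2, so 2 days after Wednesday is Friday.

Friday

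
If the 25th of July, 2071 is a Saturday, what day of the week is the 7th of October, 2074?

Day-of-year of July 25, 2071: 206.
Day-of-year of October 7, 2074: 280.
2071 has 365 days, so 365 − 206 = 159 days remain in 2071.
Full years: 2072: 366; 2073: 365. Sum = 731.
Total: 159 + 731 + 280 = 1170 days.
1170 mod 7 = 1, so 1 day after Saturday is Sunday.

Sunday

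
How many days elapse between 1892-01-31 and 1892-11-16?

January 1892: 31 − 31 = 0 days remain.
Then 9 full months totalling 274 days.
November 1–16, 1892: 16 days.
Total: 0 + 274 + 16 = 290 days.

290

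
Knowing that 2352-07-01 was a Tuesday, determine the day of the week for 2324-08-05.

Tuesday

Count forward from the earlier date (August 5, 2324) to the later (July 1, 2352):
From August 5, 2324 to August 5, 2351: 27 years, of which 6 contain a Feb 29 — 21×365 + 6×366 = 9861 days.
August 2351: 31 − 5 = 26 days remain.
Then 10 full months totalling 304 days.
July 1, 2352: 1 day.
Residual: 331 days.
Total: 10192 days.
10192 is a multiple of 7, so 2324-08-05 falls on the same weekday: Tuesday.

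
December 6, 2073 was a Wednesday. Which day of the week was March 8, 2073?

Wednesday

Count forward from the earlier date (March 8, 2073) to the later (December 6, 2073):
March 2073: 31 − 8 = 23 days remain.
Then April (30), May (31), June (30), July (31), August (31), September (30), October (31), November (30): 30 + 31 + 30 + 31 + 31 + 30 + 31 + 30 = 244 days.
December 1–6, 2073: 6 days.
Total: 23 + 244 + 6 = 273 days.
273 is a multiple of 7, so March 8, 2073 falls on the same weekday: Wednesday.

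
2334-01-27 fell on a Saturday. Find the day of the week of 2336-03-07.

January 2334: 31 − 27 = 4 days remain.
Then 25 full months totalling 759 days.
March 1–7, 2336: 7 days.
Total: 4 + 759 + 7 = 770 days.
770 is a multiple of 7, so 2336-03-07 falls on the same weekday: Saturday.

Saturday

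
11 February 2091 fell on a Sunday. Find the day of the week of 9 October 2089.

Sunday

Count forward from the earlier date (October 9, 2089) to the later (February 11, 2091):
October 2089: 31 − 9 = 22 days remain.
Then 15 full months totalling 457 days.
February 1–11, 2091: 11 days (2091 is not a leap year).
Total: 22 + 457 + 11 = 490 days.
490 is a multiple of 7, so 9 October 2089 falls on the same weekday: Sunday.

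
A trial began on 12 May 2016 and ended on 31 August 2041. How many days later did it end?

Day-of-year of May 12, 2016: 133.
Day-of-year of August 31, 2041: 243.
2016 has 366 days, so 366 − 133 = 233 days remain in 2016.
Full years 2017–2040: 18 common + 6 leap = 18×365 + 6×366 = 8766 days.
Total: 233 + 8766 + 243 = 9242 days.

9242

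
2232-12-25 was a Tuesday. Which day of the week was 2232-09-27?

Thursday

Count forward from the earlier date (September 27, 2232) to the later (December 25, 2232):
September 2232: 30 − 27 = 3 days remain.
Then October (31), November (30): 31 + 30 = 61 days.
December 1–25, 2232: 25 days.
Total: 3 + 61 + 25 = 89 days.
89 mod 7 = 5, so 5 days before Tuesday is Thursday.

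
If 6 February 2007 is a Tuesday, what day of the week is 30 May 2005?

Count forward from the earlier date (May 30, 2005) to the later (February 6, 2007):
May 2005: 31 − 30 = 1 day remains.
Then 20 full months totalling 610 days.
February 1–6, 2007: 6 days (2007 is not a leap year).
Total: 1 + 610 + 6 = 617 days.
617 mod 7 = 1, so 1 day before Tuesday is Monday.

Monday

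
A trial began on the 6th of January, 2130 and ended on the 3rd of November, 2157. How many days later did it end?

From January 6, 2130 to January 6, 2157: 27 years, of which 7 contain a Feb 29 — 20×365 + 7×366 = 9862 days.
January 2157: 31 − 6 = 25 days remain.
Then 9 full months totalling 273 days.
November 1–3, 2157: 3 days.
Residual: 301 days.
Total: 10163 days.

10163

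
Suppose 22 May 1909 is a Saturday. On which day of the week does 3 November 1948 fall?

Wednesday

Day-of-year of May 22, 1909: 142.
Day-of-year of November 3, 1948: 308.
1909 has 365 days, so 365 − 142 = 223 days remain in 1909.
Full years 1910–1947: 29 common + 9 leap = 29×365 + 9×366 = 13879 days.
Total: 223 + 13879 + 308 = 14410 days.
14410 mod 7 = 4, so 4 days after Saturday is Wednesday.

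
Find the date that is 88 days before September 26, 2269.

June 30, 2269

Count 88 days before September 26, 2269:
June 2269: 30 − 30 = 0 days remain.
Then July (31), August (31): 31 + 31 = 62 days.
September 1–26, 2269: 26 days.
Total: 0 + 62 + 26 = 88 days.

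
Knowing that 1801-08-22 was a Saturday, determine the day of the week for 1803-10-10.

August 22, 1801 → August 22, 1802: 365 days.
August 22, 1802 → August 22, 1803: 365 days.
August 1803: 31 − 22 = 9 days remain.
Then September (30): 30 days.
October 1–10, 1803: 10 days.
Residual: 49 days.
Total: 779 days.
779 mod 7 = 2, so 2 days after Saturday is Monday.

Monday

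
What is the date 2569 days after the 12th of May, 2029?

the 24th of May, 2036

Count 2569 days after May 12, 2029:
Day-of-year of May 12, 2029: 132.
Day-of-year of May 24, 2036: 145.
2029 has 365 days, so 365 − 132 = 233 days remain in 2029.
Full years: 2030: 365; 2031: 365; 2032: 366; 2033: 365; 2034: 365; 2035: 365. Sum = 2191.
Total: 233 + 2191 + 145 = 2569 days.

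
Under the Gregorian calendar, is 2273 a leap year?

No

2273 is not a leap year.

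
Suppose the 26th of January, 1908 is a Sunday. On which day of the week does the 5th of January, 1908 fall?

Count forward from the earlier date (January 5, 1908) to the later (January 26, 1908):
Within January 1908: 26 − 5 = 21 days.
21 is a multiple of 7, so the 5th of January, 1908 falls on the same weekday: Sunday.

Sunday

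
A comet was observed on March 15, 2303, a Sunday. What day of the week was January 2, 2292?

Count forward from the earlier date (January 2, 2292) to the later (March 15, 2303):
Day-of-year of January 2, 2292: 2.
Day-of-year of March 15, 2303: 74.
2292 has 366 days, so 366 − 2 = 364 days remain in 2292.
Full years 2293–2302: 9 common + 1 leap = 9×365 + 1×366 = 3651 days.
Total: 364 + 3651 + 74 = 4089 days.
4089 mod 7 = 1, so 1 day before Sunday is Saturday.

Saturday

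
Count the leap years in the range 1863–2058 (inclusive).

48

Years divisible by 4: 1864, 1868, …, 2056 — 49 in all.
Of these, 1900 is divisible by 100 but not 400, so not leap.
2000 is divisible by 400, so still leap.
Leap years: 49 − 1 = 48.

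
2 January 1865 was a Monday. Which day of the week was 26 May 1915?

Wednesday

Day-of-year of January 2, 1865: 2.
Day-of-year of May 26, 1915: 146.
1865 has 365 days, so 365 − 2 = 363 days remain in 1865.
Full years 1866–1914: 38 common + 11 leap = 38×365 + 11×366 = 17896 days.
Total: 363 + 17896 + 146 = 18405 days.
18405 mod 7 = 2, so 2 days after Monday is Wednesday.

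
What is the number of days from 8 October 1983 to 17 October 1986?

1105

October 8, 1983 → October 8, 1984: 366 days (1984 is a leap year).
October 8, 1984 → October 8, 1985: 365 days.
October 8, 1985 → October 8, 1986: 365 days.
Within October 1986: 17 − 8 = 9 days.
Total: 1105 days.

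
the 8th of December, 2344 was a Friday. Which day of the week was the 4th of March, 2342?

Wednesday

Count forward from the earlier date (March 4, 2342) to the later (December 8, 2344):
March 2342: 31 − 4 = 27 days remain.
Then 32 full months totalling 975 days.
December 1–8, 2344: 8 days.
Total: 27 + 975 + 8 = 1010 days.
1010 mod 7 = 2, so 2 days before Friday is Wednesday.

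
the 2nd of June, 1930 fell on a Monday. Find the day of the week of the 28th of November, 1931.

June 1930: 30 − 2 = 28 days remain.
Then 16 full months totalling 488 days.
November 1–28, 1931: 28 days.
Total: 28 + 488 + 28 = 544 days.
544 mod 7 = 5, so 5 days after Monday is Saturday.

Saturday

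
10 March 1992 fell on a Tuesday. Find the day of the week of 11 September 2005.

Sunday

From March 10, 1992 to March 10, 2005: 13 years, of which 3 contain a Feb 29 — 10×365 + 3×366 = 4748 days.
(2000 is a leap year (divisible by 400).)
March 2005: 31 − 10 = 21 days remain.
Then April (30), May (31), June (30), July (31), August (31): 30 + 31 + 30 + 31 + 31 = 153 days.
September 1–11, 2005: 11 days.
Residual: 185 days.
Total: 4933 days.
4933 mod 7 = 5, so 5 days after Tuesday is Sunday.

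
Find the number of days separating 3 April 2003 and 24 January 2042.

Day-of-year of April 3, 2003: 93.
Day-of-year of January 24, 2042: 24.
2003 has 365 days, so 365 − 93 = 272 days remain in 2003.
Full years 2004–2041: 28 common + 10 leap = 28×365 + 10×366 = 13880 days.
Total: 272 + 13880 + 24 = 14176 days.

14176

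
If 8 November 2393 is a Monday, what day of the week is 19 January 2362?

Friday

Count forward from the earlier date (January 19, 2362) to the later (November 8, 2393):
From January 19, 2362 to January 19, 2393: 31 years, of which 8 contain a Feb 29 — 23×365 + 8×366 = 11323 days.
January 2393: 31 − 19 = 12 days remain.
Then 9 full months totalling 273 days.
November 1–8, 2393: 8 days.
Residual: 293 days.
Total: 11616 days.
11616 mod 7 = 3, so 3 days before Monday is Friday.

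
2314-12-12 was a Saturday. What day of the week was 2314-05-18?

Count forward from the earlier date (May 18, 2314) to the later (December 12, 2314):
May 2314: 31 − 18 = 13 days remain.
Then June (30), July (31), August (31), September (30), October (31), November (30): 30 + 31 + 31 + 30 + 31 + 30 = 183 days.
December 1–12, 2314: 12 days.
Total: 13 + 183 + 12 = 208 days.
208 mod 7 = 5, so 5 days before Saturday is Monday.

Monday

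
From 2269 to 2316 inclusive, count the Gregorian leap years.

11

Years divisible by 4 in [2269, 2316]: 2272, 2276, 2280, 2284, 2288, 2292, 2296, 2300, 2304, 2308, 2312, 2316.
Of these, 2300 is divisible by 100 but not 400, so not leap.
Leap years: 12 − 1 = 11.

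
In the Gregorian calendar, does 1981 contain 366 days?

1981 is not a leap year.

No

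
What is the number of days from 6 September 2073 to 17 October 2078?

Day-of-year of September 6, 2073: 249.
Day-of-year of October 17, 2078: 290.
2073 has 365 days, so 365 − 249 = 116 days remain in 2073.
Full years: 2074: 365; 2075: 365; 2076: 366; 2077: 365. Sum = 1461.
Total: 116 + 1461 + 290 = 1867 days.

1867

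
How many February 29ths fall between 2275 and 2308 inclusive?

Years divisible by 4 in [2275, 2308]: 2276, 2280, 2284, 2288, 2292, 2296, 2300, 2304, 2308.
Of these, 2300 is divisible by 100 but not 400, so not leap.
Leap years: 9 − 1 = 8.

8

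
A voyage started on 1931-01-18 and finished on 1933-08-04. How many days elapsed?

929

January 18, 1931 → January 18, 1932: 365 days.
January 18, 1932 → January 18, 1933: 366 days (1932 is a leap year).
January 1933: 31 − 18 = 13 days remain.
Then February 1933 (28), March (31), April (30), May (31), June (30), July (31): 28 + 31 + 30 + 31 + 30 + 31 = 181 days.
August 1–4, 1933: 4 days.
Residual: 198 days.
Total: 929 days.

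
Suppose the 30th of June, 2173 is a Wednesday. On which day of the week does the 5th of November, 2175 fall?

Sunday

June 2173: 30 − 30 = 0 days remain.
Then 28 full months totalling 853 days.
November 1–5, 2175: 5 days.
Total: 0 + 853 + 5 = 858 days.
858 mod 7 = 4, so 4 days after Wednesday is Sunday.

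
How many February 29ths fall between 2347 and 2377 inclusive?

8

Years divisible by 4 in [2347, 2377]: 2348, 2352, 2356, 2360, 2364, 2368, 2372, 2376.
No century exceptions apply. Count: 8.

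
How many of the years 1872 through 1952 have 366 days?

Years divisible by 4: 1872, 1876, …, 1952 — 21 in all.
Of these, 1900 is divisible by 100 but not 400, so not leap.
Leap years: 21 − 1 = 20.

20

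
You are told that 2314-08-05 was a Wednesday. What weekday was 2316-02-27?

Sunday

August 5, 2314 → August 5, 2315: 365 days.
August 2315: 31 − 5 = 26 days remain.
Then September (30), October (31), November (30), December (31), January (31): 30 + 31 + 30 + 31 + 31 = 153 days.
February 1–27, 2316: 27 days (2316 is a leap year).
Residual: 206 days.
Total: 571 days.
571 mod 7 = 4, so 4 days after Wednesday is Sunday.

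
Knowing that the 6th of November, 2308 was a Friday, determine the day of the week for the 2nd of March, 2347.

Day-of-year of November 6, 2308: 311.
Day-of-year of March 2, 2347: 61.
2308 has 366 days, so 366 − 311 = 55 days remain in 2308.
Full years 2309–2346: 29 common + 9 leap = 29×365 + 9×366 = 13879 days.
Total: 55 + 13879 + 61 = 13995 days.
13995 mod 7 = 2, so 2 days after Friday is Sunday.

Sunday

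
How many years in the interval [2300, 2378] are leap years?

19

Years divisible by 4: 2300, 2304, …, 2376 — 20 in all.
Of these, 2300 is divisible by 100 but not 400, so not leap.
Leap years: 20 − 1 = 19.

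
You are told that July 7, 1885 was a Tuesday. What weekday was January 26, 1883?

Friday

Count forward from the earlier date (January 26, 1883) to the later (July 7, 1885):
January 26, 1883 → January 26, 1884: 365 days.
January 26, 1884 → January 26, 1885: 366 days (1884 is a leap year).
January 1885: 31 − 26 = 5 days remain.
Then February 1885 (28), March (31), April (30), May (31), June (30): 28 + 31 + 30 + 31 + 30 = 150 days.
July 1–7, 1885: 7 days.
Residual: 162 days.
Total: 893 days.
893 mod 7 = 4, so 4 days before Tuesday is Friday.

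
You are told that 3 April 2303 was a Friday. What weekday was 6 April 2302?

Count forward from the earlier date (April 6, 2302) to the later (April 3, 2303):
Day-of-year of April 6, 2302: 96.
Day-of-year of April 3, 2303: 93.
2302 has 365 days, so 365 − 96 = 269 days remain in 2302.
Total: 269 + 93 = 362 days.
362 mod 7 = 5, so 5 days before Friday is Sunday.

Sunday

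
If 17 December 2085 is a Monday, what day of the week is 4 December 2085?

Tuesday

Count forward from the earlier date (December 4, 2085) to the later (December 17, 2085):
Within December 2085: 17 − 4 = 13 days.
13 mod 7 = 6, so 6 days before Monday is Tuesday.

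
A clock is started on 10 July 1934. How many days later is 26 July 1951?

6225

From July 10, 1934 to July 10, 1951: 17 years, of which 4 contain a Feb 29 — 13×365 + 4×366 = 6209 days.
Within July 1951: 26 − 10 = 16 days.
Total: 6225 days.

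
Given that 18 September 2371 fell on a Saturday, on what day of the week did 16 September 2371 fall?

Count forward from the earlier date (September 16, 2371) to the later (September 18, 2371):
Within September 2371: 18 − 16 = 2 days.
2 mod 7 = 2, so 2 days before Saturday is Thursday.

Thursday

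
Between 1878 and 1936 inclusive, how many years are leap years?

14

Years divisible by 4: 1880, 1884, …, 1936 — 15 in all.
Of these, 1900 is divisible by 100 but not 400, so not leap.
Leap years: 15 − 1 = 14.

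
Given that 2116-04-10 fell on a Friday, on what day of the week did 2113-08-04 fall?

Count forward from the earlier date (August 4, 2113) to the later (April 10, 2116):
August 4, 2113 → August 4, 2114: 365 days.
August 4, 2114 → August 4, 2115: 365 days.
August 2115: 31 − 4 = 27 days remain.
Then September (30), October (31), November (30), December (31), January (31), February 2116 (29), March (31): 30 + 31 + 30 + 31 + 31 + 29 + 31 = 213 days.
April 1–10, 2116: 10 days.
Residual: 250 days.
Total: 980 days.
980 is a multiple of 7, so 2113-08-04 falls on the same weekday: Friday.

Friday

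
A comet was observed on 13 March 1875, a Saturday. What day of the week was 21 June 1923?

From March 13, 1875 to March 13, 1923: 48 years, of which 11 contain a Feb 29 — 37×365 + 11×366 = 17531 days.
(1900 is not a leap year (divisible by 100 but not 400).)
March 1923: 31 − 13 = 18 days remain.
Then April (30), May (31): 30 + 31 = 61 days.
June 1–21, 1923: 21 days.
Residual: 100 days.
Total: 17631 days.
17631 mod 7 = 5, so 5 days after Saturday is Thursday.

Thursday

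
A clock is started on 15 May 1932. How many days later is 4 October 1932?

May 1932: 31 − 15 = 16 days remain.
Then June (30), July (31), August (31), September (30): 30 + 31 + 31 + 30 = 122 days.
October 1–4, 1932: 4 days.
Total: 16 + 122 + 4 = 142 days.

142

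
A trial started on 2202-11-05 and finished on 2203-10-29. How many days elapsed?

358

Day-of-year of November 5, 2202: 309.
Day-of-year of October 29, 2203: 302.
2202 has 365 days, so 365 − 309 = 56 days remain in 2202.
Total: 56 + 302 = 358 days.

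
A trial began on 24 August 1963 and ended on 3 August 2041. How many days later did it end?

28469

Day-of-year of August 24, 1963: 236.
Day-of-year of August 3, 2041: 215.
1963 has 365 days, so 365 − 236 = 129 days remain in 1963.
Full years 1964–2040: 57 common + 20 leap = 57×365 + 20×366 = 28125 days.
Total: 129 + 28125 + 215 = 28469 days.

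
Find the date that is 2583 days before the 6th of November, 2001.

the 11th of October, 1994

Count 2583 days before November 6, 2001:
From October 11, 1994 to October 11, 2001: 7 years, of which 2 contain a Feb 29 — 5×365 + 2×366 = 2557 days.
(2000 is a leap year (divisible by 400).)
October 2001: 31 − 11 = 20 days remain.
November 1–6, 2001: 6 days.
Residual: 26 days.
Total: 2583 days.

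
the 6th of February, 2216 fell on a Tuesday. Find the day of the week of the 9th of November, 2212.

Monday

Count forward from the earlier date (November 9, 2212) to the later (February 6, 2216):
Day-of-year of November 9, 2212: 314.
Day-of-year of February 6, 2216: 37.
2212 has 366 days, so 366 − 314 = 52 days remain in 2212.
Full years: 2213: 365; 2214: 365; 2215: 365. Sum = 1095.
Total: 52 + 1095 + 37 = 1184 days.
1184 mod 7 = 1, so 1 day before Tuesday is Monday.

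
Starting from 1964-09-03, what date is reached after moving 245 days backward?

1964-01-02

Count 245 days before September 3, 1964:
January 1964: 31 − 2 = 29 days remain.
Then February 1964 (29), March (31), April (30), May (31), June (30), July (31), August (31): 29 + 31 + 30 + 31 + 30 + 31 + 31 = 213 days.
September 1–3, 1964: 3 days.
Total: 29 + 213 + 3 = 245 days.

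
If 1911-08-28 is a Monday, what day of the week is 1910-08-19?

Friday

Count forward from the earlier date (August 19, 1910) to the later (August 28, 1911):
August 1910: 31 − 19 = 12 days remain.
Then 11 full months totalling 334 days.
August 1–28, 1911: 28 days.
Total: 12 + 334 + 28 = 374 days.
374 mod 7 = 3, so 3 days before Monday is Friday.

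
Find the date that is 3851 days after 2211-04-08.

2221-10-23

Count 3851 days after April 8, 2211:
Day-of-year of April 8, 2211: 98.
Day-of-year of October 23, 2221: 296.
2211 has 365 days, so 365 − 98 = 267 days remain in 2211.
Full years 2212–2220: 6 common + 3 leap = 6×365 + 3×366 = 3288 days.
Total: 267 + 3288 + 296 = 3851 days.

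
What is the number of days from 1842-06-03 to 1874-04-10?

From June 3, 1842 to June 3, 1873: 31 years, of which 8 contain a Feb 29 — 23×365 + 8×366 = 11323 days.
June 1873: 30 − 3 = 27 days remain.
Then 9 full months totalling 274 days.
April 1–10, 1874: 10 days.
Residual: 311 days.
Total: 11634 days.

11634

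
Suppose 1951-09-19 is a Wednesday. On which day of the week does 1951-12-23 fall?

Sunday

September 1951: 30 − 19 = 11 days remain.
Then October (31), November (30): 31 + 30 = 61 days.
December 1–23, 1951: 23 days.
Total: 11 + 61 + 23 = 95 days.
95 mod 7 = 4, so 4 days after Wednesday is Sunday.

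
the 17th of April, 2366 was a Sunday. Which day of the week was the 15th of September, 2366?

Thursday

April 2366: 30 − 17 = 13 days remain.
Then May (31), June (30), July (31), August (31): 31 + 30 + 31 + 31 = 123 days.
September 1–15, 2366: 15 days.
Total: 13 + 123 + 15 = 151 days.
151 mod 7 = 4, so 4 days after Sunday is Thursday.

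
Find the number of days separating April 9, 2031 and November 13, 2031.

218

April 2031: 30 − 9 = 21 days remain.
Then May (31), June (30), July (31), August (31), September (30), October (31): 31 + 30 + 31 + 31 + 30 + 31 = 184 days.
November 1–13, 2031: 13 days.
Total: 21 + 184 + 13 = 218 days.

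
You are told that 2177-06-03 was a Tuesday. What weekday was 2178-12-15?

Tuesday

June 3, 2177 → June 3, 2178: 365 days.
June 2178: 30 − 3 = 27 days remain.
Then July (31), August (31), September (30), October (31), November (30): 31 + 31 + 30 + 31 + 30 = 153 days.
December 1–15, 2178: 15 days.
Residual: 195 days.
Total: 560 days.
560 is a multiple of 7, so 2178-12-15 falls on the same weekday: Tuesday.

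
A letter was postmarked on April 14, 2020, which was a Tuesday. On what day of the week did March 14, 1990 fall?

Wednesday

Count forward from the earlier date (March 14, 1990) to the later (April 14, 2020):
From March 14, 1990 to March 14, 2020: 30 years, of which 8 contain a Feb 29 — 22×365 + 8×366 = 10958 days.
(2000 is a leap year (divisible by 400).)
March 2020: 31 − 14 = 17 days remain.
April 1–14, 2020: 14 days.
Residual: 31 days.
Total: 10989 days.
10989 mod 7 = 6, so 6 days before Tuesday is Wednesday.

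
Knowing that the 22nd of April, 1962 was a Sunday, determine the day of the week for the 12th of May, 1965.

Wednesday

Day-of-year of April 22, 1962: 112.
Day-of-year of May 12, 1965: 132.
1962 has 365 days, so 365 − 112 = 253 days remain in 1962.
Full years: 1963: 365; 1964: 366. Sum = 731.
Total: 253 + 731 + 132 = 1116 days.
1116 mod 7 = 3, so 3 days after Sunday is Wednesday.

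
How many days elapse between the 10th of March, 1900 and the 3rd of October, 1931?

11529

From March 10, 1900 to March 10, 1931: 31 years, of which 7 contain a Feb 29 — 24×365 + 7×366 = 11322 days.
March 1931: 31 − 10 = 21 days remain.
Then April (30), May (31), June (30), July (31), August (31), September (30): 30 + 31 + 30 + 31 + 31 + 30 = 183 days.
October 1–3, 1931: 3 days.
Residual: 207 days.
Total: 11529 days.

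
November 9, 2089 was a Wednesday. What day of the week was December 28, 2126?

From November 9, 2089 to November 9, 2126: 37 years, of which 8 contain a Feb 29 — 29×365 + 8×366 = 13513 days.
(2100 is not a leap year (divisible by 100 but not 400).)
November 2126: 30 − 9 = 21 days remain.
December 1–28, 2126: 28 days.
Residual: 49 days.
Total: 13562 days.
13562 mod 7 = 3, so 3 days after Wednesday is Saturday.

Saturday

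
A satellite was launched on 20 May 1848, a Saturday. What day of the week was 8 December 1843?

Friday

Count forward from the earlier date (December 8, 1843) to the later (May 20, 1848):
Day-of-year of December 8, 1843: 342.
Day-of-year of May 20, 1848: 141.
1843 has 365 days, so 365 − 342 = 23 days remain in 1843.
Full years: 1844: 366; 1845: 365; 1846: 365; 1847: 365. Sum = 1461.
Total: 23 + 1461 + 141 = 1625 days.
1625 mod 7 = 1, so 1 day before Saturday is Friday.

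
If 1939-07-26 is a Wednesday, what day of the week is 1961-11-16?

Day-of-year of July 26, 1939: 207.
Day-of-year of November 16, 1961: 320.
1939 has 365 days, so 365 − 207 = 158 days remain in 1939.
Full years 1940–1960: 15 common + 6 leap = 15×365 + 6×366 = 7671 days.
Total: 158 + 7671 + 320 = 8149 days.
8149 mod 7 = 1, so 1 day after Wednesday is Thursday.

Thursday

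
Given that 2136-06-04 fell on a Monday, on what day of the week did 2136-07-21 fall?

June 2136: 30 − 4 = 26 days remain.
July 1–21, 2136: 21 days.
Total: 26 + 21 = 47 days.
47 mod 7 = 5, so 5 days after Monday is Saturday.

Saturday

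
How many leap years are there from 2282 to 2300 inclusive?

Years divisible by 4 in [2282, 2300]: 2284, 2288, 2292, 2296, 2300.
Of these, 2300 is divisible by 100 but not 400, so not leap.
Leap years: 5 − 1 = 4.

4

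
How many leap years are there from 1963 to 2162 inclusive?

Years divisible by 4: 1964, 1968, …, 2160 — 50 in all.
Of these, 2100 is divisible by 100 but not 400, so not leap.
2000 is divisible by 400, so still leap.
Leap years: 50 − 1 = 49.

49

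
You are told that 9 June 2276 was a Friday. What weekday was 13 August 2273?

Count forward from the earlier date (August 13, 2273) to the later (June 9, 2276):
Day-of-year of August 13, 2273: 225.
Day-of-year of June 9, 2276: 161.
2273 has 365 days, so 365 − 225 = 140 days remain in 2273.
Full years: 2274: 365; 2275: 365. Sum = 730.
Total: 140 + 730 + 161 = 1031 days.
1031 mod 7 = 2, so 2 days before Friday is Wednesday.

Wednesday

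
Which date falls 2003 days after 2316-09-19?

2322-03-15

Count 2003 days after September 19, 2316:
Day-of-year of September 19, 2316: 263.
Day-of-year of March 15, 2322: 74.
2316 has 366 days, so 366 − 263 = 103 days remain in 2316.
Full years: 2317: 365; 2318: 365; 2319: 365; 2320: 366; 2321: 365. Sum = 1826.
Total: 103 + 1826 + 74 = 2003 days.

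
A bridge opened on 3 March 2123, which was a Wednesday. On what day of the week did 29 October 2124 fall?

March 2123: 31 − 3 = 28 days remain.
Then 18 full months totalling 549 days.
October 1–29, 2124: 29 days.
Total: 28 + 549 + 29 = 606 days.
606 mod 7 = 4, so 4 days after Wednesday is Sunday.

Sunday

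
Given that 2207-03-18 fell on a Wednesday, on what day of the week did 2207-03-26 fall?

Thursday

Within March 2207: 26 − 18 = 8 days.
8 mod 7 = 1, so 1 day after Wednesday is Thursday.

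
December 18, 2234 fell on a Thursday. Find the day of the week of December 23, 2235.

December 2234: 31 − 18 = 13 days remain.
Then 11 full months totalling 334 days.
December 1–23, 2235: 23 days.
Total: 13 + 334 + 23 = 370 days.
370 mod 7 = 6, so 6 days after Thursday is Wednesday.

Wednesday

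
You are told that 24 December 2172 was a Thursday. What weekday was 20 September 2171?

Count forward from the earlier date (September 20, 2171) to the later (December 24, 2172):
Day-of-year of September 20, 2171: 263.
Day-of-year of December 24, 2172: 359.
2171 has 365 days, so 365 − 263 = 102 days remain in 2171.
Total: 102 + 359 = 461 days.
461 mod 7 = 6, so 6 days before Thursday is Friday.

Friday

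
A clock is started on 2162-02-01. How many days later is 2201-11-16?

14532

From February 1, 2162 to February 1, 2201: 39 years, of which 9 contain a Feb 29 — 30×365 + 9×366 = 14244 days.
(2200 is not a leap year (divisible by 100 but not 400).)
February 2201: 28 − 1 = 27 days remain (2201 is not a leap year, so February has 28 days).
Then March (31), April (30), May (31), June (30), July (31), August (31), September (30), October (31): 31 + 30 + 31 + 30 + 31 + 31 + 30 + 31 = 245 days.
November 1–16, 2201: 16 days.
Residual: 288 days.
Total: 14532 days.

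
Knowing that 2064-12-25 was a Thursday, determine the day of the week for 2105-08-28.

Friday

Day-of-year of December 25, 2064: 360.
Day-of-year of August 28, 2105: 240.
2064 has 366 days, so 366 − 360 = 6 days remain in 2064.
Full years 2065–2104: 31 common + 9 leap = 31×365 + 9×366 = 14609 days.
Total: 6 + 14609 + 240 = 14855 days.
14855 mod 7 = 1, so 1 day after Thursday is Friday.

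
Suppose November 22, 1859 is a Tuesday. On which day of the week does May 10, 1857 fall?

Sunday

Count forward from the earlier date (May 10, 1857) to the later (November 22, 1859):
May 10, 1857 → May 10, 1858: 365 days.
May 10, 1858 → May 10, 1859: 365 days.
May 1859: 31 − 10 = 21 days remain.
Then June (30), July (31), August (31), September (30), October (31): 30 + 31 + 31 + 30 + 31 = 153 days.
November 1–22, 1859: 22 days.
Residual: 196 days.
Total: 926 days.
926 mod 7 = 2, so 2 days before Tuesday is Sunday.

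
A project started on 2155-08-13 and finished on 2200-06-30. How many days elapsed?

16392

Day-of-year of August 13, 2155: 225.
Day-of-year of June 30, 2200: 181.
2155 has 365 days, so 365 − 225 = 140 days remain in 2155.
Full years 2156–2199: 33 common + 11 leap = 33×365 + 11×366 = 16071 days.
Total: 140 + 16071 + 181 = 16392 days.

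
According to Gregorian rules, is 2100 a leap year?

2100 is not a leap year (divisible by 100 but not 400).

No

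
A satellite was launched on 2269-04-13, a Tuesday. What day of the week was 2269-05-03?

April 2269: 30 − 13 = 17 days remain.
May 1–3, 2269: 3 days.
Total: 17 + 3 = 20 days.
20 mod 7 = 6, so 6 days after Tuesday is Monday.

Monday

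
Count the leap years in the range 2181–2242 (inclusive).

14

Years divisible by 4: 2184, 2188, …, 2240 — 15 in all.
Of these, 2200 is divisible by 100 but not 400, so not leap.
Leap years: 15 − 1 = 14.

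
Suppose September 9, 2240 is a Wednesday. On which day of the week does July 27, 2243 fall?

Thursday

September 9, 2240 → September 9, 2241: 365 days.
September 9, 2241 → September 9, 2242: 365 days.
September 2242: 30 − 9 = 21 days remain.
Then 9 full months totalling 273 days.
July 1–27, 2243: 27 days.
Residual: 321 days.
Total: 1051 days.
1051 mod 7 = 1, so 1 day after Wednesday is Thursday.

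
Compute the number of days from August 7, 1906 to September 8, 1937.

Day-of-year of August 7, 1906: 219.
Day-of-year of September 8, 1937: 251.
1906 has 365 days, so 365 − 219 = 146 days remain in 1906.
Full years 1907–1936: 22 common + 8 leap = 22×365 + 8×366 = 10958 days.
Total: 146 + 10958 + 251 = 11355 days.

11355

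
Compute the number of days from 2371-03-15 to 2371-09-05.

174

March 2371: 31 − 15 = 16 days remain.
Then April (30), May (31), June (30), July (31), August (31): 30 + 31 + 30 + 31 + 31 = 153 days.
September 1–5, 2371: 5 days.
Total: 16 + 153 + 5 = 174 days.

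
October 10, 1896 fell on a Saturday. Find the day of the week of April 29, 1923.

Sunday

Day-of-year of October 10, 1896: 284.
Day-of-year of April 29, 1923: 119.
1896 has 366 days, so 366 − 284 = 82 days remain in 1896.
Full years 1897–1922: 21 common + 5 leap = 21×365 + 5×366 = 9495 days.
Total: 82 + 9495 + 119 = 9696 days.
9696 mod 7 = 1, so 1 day after Saturday is Sunday.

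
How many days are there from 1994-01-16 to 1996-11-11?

1030

January 1994: 31 − 16 = 15 days remain.
Then 33 full months totalling 1004 days.
November 1–11, 1996: 11 days.
Total: 15 + 1004 + 11 = 1030 days.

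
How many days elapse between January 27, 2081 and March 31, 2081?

January 2081: 31 − 27 = 4 days remain.
Then February 2081 (28): 28 days.
March 1–31, 2081: 31 days.
Total: 4 + 28 + 31 = 63 days.

63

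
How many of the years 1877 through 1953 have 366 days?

18

Years divisible by 4: 1880, 1884, …, 1952 — 19 in all.
Of these, 1900 is divisible by 100 but not 400, so not leap.
Leap years: 19 − 1 = 18.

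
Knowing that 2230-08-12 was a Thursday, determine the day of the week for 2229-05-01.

Count forward from the earlier date (May 1, 2229) to the later (August 12, 2230):
May 1, 2229 → May 1, 2230: 365 days.
May 2230: 31 − 1 = 30 days remain.
Then June (30), July (31): 30 + 31 = 61 days.
August 1–12, 2230: 12 days.
Residual: 103 days.
Total: 468 days.
468 mod 7 = 6, so 6 days before Thursday is Friday.

Friday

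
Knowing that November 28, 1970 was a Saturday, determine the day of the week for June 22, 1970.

Monday

Count forward from the earlier date (June 22, 1970) to the later (November 28, 1970):
June 1970: 30 − 22 = 8 days remain.
Then July (31), August (31), September (30), October (31): 31 + 31 + 30 + 31 = 123 days.
November 1–28, 1970: 28 days.
Total: 8 + 123 + 28 = 159 days.
159 mod 7 = 5, so 5 days before Saturday is Monday.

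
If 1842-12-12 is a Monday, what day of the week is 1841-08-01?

Count forward from the earlier date (August 1, 1841) to the later (December 12, 1842):
Day-of-year of August 1, 1841: 213.
Day-of-year of December 12, 1842: 346.
1841 has 365 days, so 365 − 213 = 152 days remain in 1841.
Total: 152 + 346 = 498 days.
498 mod 7 = 1, so 1 day before Monday is Sunday.

Sunday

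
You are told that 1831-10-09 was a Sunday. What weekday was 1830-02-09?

Count forward from the earlier date (February 9, 1830) to the later (October 9, 1831):
February 1830: 28 − 9 = 19 days remain (1830 is not a leap year, so February has 28 days).
Then 19 full months totalling 579 days.
October 1–9, 1831: 9 days.
Total: 19 + 579 + 9 = 607 days.
607 mod 7 = 5, so 5 days before Sunday is Tuesday.

Tuesday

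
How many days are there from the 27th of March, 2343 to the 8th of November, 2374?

From March 27, 2343 to March 27, 2374: 31 years, of which 8 contain a Feb 29 — 23×365 + 8×366 = 11323 days.
March 2374: 31 − 27 = 4 days remain.
Then April (30), May (31), June (30), July (31), August (31), September (30), October (31): 30 + 31 + 30 + 31 + 31 + 30 + 31 = 214 days.
November 1–8, 2374: 8 days.
Residual: 226 days.
Total: 11549 days.

11549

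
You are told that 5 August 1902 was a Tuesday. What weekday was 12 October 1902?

Sunday

August 1902: 31 − 5 = 26 days remain.
Then September (30): 30 days.
October 1–12, 1902: 12 days.
Total: 26 + 30 + 12 = 68 days.
68 mod 7 = 5, so 5 days after Tuesday is Sunday.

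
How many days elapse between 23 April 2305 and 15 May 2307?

752

Day-of-year of April 23, 2305: 113.
Day-of-year of May 15, 2307: 135.
2305 has 365 days, so 365 − 113 = 252 days remain in 2305.
Full years: 2306: 365. Sum = 365.
Total: 252 + 365 + 135 = 752 days.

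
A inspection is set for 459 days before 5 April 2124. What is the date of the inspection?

2 January 2123

Count 459 days before April 5, 2124:
January 2, 2123 → January 2, 2124: 365 days.
January 2124: 31 − 2 = 29 days remain.
Then February 2124 (29), March (31): 29 + 31 = 60 days.
April 1–5, 2124: 5 days.
Residual: 94 days.
Total: 459 days.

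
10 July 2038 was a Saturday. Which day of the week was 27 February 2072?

Saturday

From July 10, 2038 to July 10, 2071: 33 years, of which 8 contain a Feb 29 — 25×365 + 8×366 = 12053 days.
July 2071: 31 − 10 = 21 days remain.
Then August (31), September (30), October (31), November (30), December (31), January (31): 31 + 30 + 31 + 30 + 31 + 31 = 184 days.
February 1–27, 2072: 27 days (2072 is a leap year).
Residual: 232 days.
Total: 12285 days.
12285 is a multiple of 7, so 27 February 2072 falls on the same weekday: Saturday.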